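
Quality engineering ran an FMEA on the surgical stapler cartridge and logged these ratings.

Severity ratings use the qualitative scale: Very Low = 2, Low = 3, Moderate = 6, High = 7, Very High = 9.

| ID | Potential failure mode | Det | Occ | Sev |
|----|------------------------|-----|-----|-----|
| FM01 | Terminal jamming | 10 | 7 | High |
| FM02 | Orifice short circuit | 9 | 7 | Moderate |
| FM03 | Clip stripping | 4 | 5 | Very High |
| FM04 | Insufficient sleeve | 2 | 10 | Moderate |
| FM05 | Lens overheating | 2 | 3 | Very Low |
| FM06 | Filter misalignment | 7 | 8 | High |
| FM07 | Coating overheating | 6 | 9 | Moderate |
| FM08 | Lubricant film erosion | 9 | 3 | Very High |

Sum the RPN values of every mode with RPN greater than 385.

882

RPN = Severity × Occurrence × Detection:
  FM01: 7 × 7 × 10 = 490
  FM02: 6 × 7 × 9 = 378
  FM03: 9 × 5 × 4 = 180
  FM04: 6 × 10 × 2 = 120
  FM05: 2 × 3 × 2 = 12
  FM06: 7 × 8 × 7 = 392
  FM07: 6 × 9 × 6 = 324
  FM08: 9 × 3 × 9 = 243
RPN > 385: FM01 (490), FM06 (392).
Sum: 490 + 392 = 882.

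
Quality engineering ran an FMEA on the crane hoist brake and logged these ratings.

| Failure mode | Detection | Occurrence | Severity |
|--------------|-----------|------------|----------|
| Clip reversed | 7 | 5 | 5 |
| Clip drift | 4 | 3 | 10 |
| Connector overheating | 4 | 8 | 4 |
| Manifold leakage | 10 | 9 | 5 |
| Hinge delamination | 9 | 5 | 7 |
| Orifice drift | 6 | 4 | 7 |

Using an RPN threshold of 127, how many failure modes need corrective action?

RPN = Severity × Occurrence × Detection:
  Clip reversed: 5 × 5 × 7 = 175
  Clip drift: 10 × 3 × 4 = 120
  Connector overheating: 4 × 8 × 4 = 128
  Manifold leakage: 5 × 9 × 10 = 450
  Hinge delamination: 7 × 5 × 9 = 315
  Orifice drift: 7 × 4 × 6 = 168
Modes with RPN ≥ 127: Clip reversed (175), Connector overheating (128), Manifold leakage (450), Hinge delamination (315), Orifice drift (168) → 5.

5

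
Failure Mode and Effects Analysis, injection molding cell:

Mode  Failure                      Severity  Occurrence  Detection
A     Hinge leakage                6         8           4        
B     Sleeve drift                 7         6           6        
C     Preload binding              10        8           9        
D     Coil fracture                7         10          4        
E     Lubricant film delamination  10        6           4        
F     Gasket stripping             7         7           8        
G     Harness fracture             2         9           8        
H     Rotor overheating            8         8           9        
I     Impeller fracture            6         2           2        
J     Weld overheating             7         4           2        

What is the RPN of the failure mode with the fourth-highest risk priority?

280

RPN = Severity × Occurrence × Detection:
  A: 6 × 8 × 4 = 192
  B: 7 × 6 × 6 = 252
  C: 10 × 8 × 9 = 720
  D: 7 × 10 × 4 = 280
  E: 10 × 6 × 4 = 240
  F: 7 × 7 × 8 = 392
  G: 2 × 9 × 8 = 144
  H: 8 × 8 × 9 = 576
  I: 6 × 2 × 2 = 24
  J: 7 × 4 × 2 = 56
Sorted descending: 720, 576, 392, 280, 252, 240, 192, 144, 56, 24.
The fourth-highest RPN is 280 (D).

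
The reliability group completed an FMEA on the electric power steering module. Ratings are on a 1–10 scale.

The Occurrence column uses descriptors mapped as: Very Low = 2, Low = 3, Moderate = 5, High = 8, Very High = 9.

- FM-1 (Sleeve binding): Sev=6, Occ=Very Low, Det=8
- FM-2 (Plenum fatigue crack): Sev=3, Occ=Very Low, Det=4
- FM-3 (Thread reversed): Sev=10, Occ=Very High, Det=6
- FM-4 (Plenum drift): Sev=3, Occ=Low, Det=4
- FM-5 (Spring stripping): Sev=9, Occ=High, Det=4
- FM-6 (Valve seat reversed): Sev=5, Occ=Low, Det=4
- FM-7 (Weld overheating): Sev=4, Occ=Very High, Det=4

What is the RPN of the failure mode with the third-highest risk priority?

144

RPN = Severity × Occurrence × Detection:
  FM-1: 6 × 2 × 8 = 96
  FM-2: 3 × 2 × 4 = 24
  FM-3: 10 × 9 × 6 = 540
  FM-4: 3 × 3 × 4 = 36
  FM-5: 9 × 8 × 4 = 288
  FM-6: 5 × 3 × 4 = 60
  FM-7: 4 × 9 × 4 = 144
Sorted descending: 540, 288, 144, 96, 60, 36, 24.
The third-highest RPN is 144 (FM-7).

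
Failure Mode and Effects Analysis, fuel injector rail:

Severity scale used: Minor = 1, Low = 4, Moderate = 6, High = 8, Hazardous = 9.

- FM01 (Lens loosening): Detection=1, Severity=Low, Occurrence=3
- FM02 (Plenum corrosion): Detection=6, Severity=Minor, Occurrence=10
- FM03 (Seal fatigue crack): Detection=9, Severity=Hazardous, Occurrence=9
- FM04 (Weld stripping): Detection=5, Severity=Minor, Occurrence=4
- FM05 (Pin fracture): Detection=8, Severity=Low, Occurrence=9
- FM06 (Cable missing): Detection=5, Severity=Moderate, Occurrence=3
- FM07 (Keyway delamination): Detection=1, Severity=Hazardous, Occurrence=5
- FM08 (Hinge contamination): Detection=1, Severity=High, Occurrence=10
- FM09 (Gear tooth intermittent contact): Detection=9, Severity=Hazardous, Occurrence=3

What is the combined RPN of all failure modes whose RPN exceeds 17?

1555

RPN = Severity × Occurrence × Detection:
  FM01: 4 × 3 × 1 = 12
  FM02: 1 × 10 × 6 = 60
  FM03: 9 × 9 × 9 = 729
  FM04: 1 × 4 × 5 = 20
  FM05: 4 × 9 × 8 = 288
  FM06: 6 × 3 × 5 = 90
  FM07: 9 × 5 × 1 = 45
  FM08: 8 × 10 × 1 = 80
  FM09: 9 × 3 × 9 = 243
RPN > 17: FM02 (60), FM03 (729), FM04 (20), FM05 (288), FM06 (90), FM07 (45), FM08 (80), FM09 (243).
Sum: 60 + 729 + 20 + 288 + 90 + 45 + 80 + 243 = 1555.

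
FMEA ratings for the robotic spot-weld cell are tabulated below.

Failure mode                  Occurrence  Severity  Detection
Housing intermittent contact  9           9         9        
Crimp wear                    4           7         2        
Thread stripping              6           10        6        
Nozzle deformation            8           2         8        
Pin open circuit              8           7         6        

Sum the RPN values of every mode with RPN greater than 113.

RPN = Severity × Occurrence × Detection:
  Housing intermittent contact: 9 × 9 × 9 = 729
  Crimp wear: 7 × 4 × 2 = 56
  Thread stripping: 10 × 6 × 6 = 360
  Nozzle deformation: 2 × 8 × 8 = 128
  Pin open circuit: 7 × 8 × 6 = 336
RPN > 113: Housing intermittent contact (729), Thread stripping (360), Nozzle deformation (128), Pin open circuit (336).
Sum: 729 + 360 + 128 + 336 = 1553.

1553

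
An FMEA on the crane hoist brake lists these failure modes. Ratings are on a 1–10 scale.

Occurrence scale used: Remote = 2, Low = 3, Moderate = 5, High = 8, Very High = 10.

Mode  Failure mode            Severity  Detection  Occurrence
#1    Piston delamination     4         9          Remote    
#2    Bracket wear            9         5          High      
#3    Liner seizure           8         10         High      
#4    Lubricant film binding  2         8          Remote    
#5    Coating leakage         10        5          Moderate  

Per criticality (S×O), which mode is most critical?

Criticality = Severity × Occurrence:
  #1: 4 × 2 = 8
  #2: 9 × 8 = 72
  #3: 8 × 8 = 64
  #4: 2 × 2 = 4
  #5: 10 × 5 = 50
Highest criticality is 72 → #2.

#2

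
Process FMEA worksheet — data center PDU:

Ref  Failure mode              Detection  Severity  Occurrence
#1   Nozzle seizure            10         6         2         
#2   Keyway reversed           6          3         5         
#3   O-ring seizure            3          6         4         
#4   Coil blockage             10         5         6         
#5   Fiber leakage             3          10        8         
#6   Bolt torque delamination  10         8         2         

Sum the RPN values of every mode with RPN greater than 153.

RPN = Severity × Occurrence × Detection:
  #1: 6 × 2 × 10 = 120
  #2: 3 × 5 × 6 = 90
  #3: 6 × 4 × 3 = 72
  #4: 5 × 6 × 10 = 300
  #5: 10 × 8 × 3 = 240
  #6: 8 × 2 × 10 = 160
RPN > 153: #4 (300), #5 (240), #6 (160).
Sum: 300 + 240 + 160 = 700.

700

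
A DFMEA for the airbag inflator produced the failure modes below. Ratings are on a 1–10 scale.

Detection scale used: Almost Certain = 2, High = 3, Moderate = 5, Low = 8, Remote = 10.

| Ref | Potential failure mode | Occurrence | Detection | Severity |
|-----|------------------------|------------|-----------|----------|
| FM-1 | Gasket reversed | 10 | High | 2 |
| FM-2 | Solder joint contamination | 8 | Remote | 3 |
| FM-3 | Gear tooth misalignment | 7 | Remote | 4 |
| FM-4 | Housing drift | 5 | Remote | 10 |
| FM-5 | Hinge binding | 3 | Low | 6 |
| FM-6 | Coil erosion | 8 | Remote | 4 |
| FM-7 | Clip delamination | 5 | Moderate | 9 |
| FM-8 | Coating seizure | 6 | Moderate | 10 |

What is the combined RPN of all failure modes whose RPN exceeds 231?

RPN = Severity × Occurrence × Detection:
  FM-1: 2 × 10 × 3 = 60
  FM-2: 3 × 8 × 10 = 240
  FM-3: 4 × 7 × 10 = 280
  FM-4: 10 × 5 × 10 = 500
  FM-5: 6 × 3 × 8 = 144
  FM-6: 4 × 8 × 10 = 320
  FM-7: 9 × 5 × 5 = 225
  FM-8: 10 × 6 × 5 = 300
RPN > 231: FM-2 (240), FM-3 (280), FM-4 (500), FM-6 (320), FM-8 (300).
Sum: 240 + 280 + 500 + 320 + 300 = 1640.

1640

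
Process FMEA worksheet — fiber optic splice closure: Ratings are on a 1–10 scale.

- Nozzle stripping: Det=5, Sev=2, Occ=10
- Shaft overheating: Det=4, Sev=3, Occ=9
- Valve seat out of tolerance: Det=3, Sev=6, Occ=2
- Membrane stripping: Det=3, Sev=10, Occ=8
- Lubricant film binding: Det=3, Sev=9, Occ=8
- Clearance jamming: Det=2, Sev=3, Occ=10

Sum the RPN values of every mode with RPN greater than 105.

564

RPN = Severity × Occurrence × Detection:
  Nozzle stripping: 2 × 10 × 5 = 100
  Shaft overheating: 3 × 9 × 4 = 108
  Valve seat out of tolerance: 6 × 2 × 3 = 36
  Membrane stripping: 10 × 8 × 3 = 240
  Lubricant film binding: 9 × 8 × 3 = 216
  Clearance jamming: 3 × 10 × 2 = 60
RPN > 105: Shaft overheating (108), Membrane stripping (240), Lubricant film binding (216).
Sum: 108 + 240 + 216 = 564.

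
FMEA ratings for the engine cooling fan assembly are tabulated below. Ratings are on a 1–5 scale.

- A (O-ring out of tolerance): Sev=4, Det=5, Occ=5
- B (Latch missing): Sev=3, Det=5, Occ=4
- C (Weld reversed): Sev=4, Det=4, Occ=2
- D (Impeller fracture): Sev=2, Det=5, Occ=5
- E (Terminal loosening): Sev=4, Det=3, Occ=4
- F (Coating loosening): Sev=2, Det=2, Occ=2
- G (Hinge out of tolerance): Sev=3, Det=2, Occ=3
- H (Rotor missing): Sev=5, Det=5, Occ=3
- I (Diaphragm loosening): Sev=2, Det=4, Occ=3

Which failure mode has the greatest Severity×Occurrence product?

A

Criticality = Severity × Occurrence:
  A: 4 × 5 = 20
  B: 3 × 4 = 12
  C: 4 × 2 = 8
  D: 2 × 5 = 10
  E: 4 × 4 = 16
  F: 2 × 2 = 4
  G: 3 × 3 = 9
  H: 5 × 3 = 15
  I: 2 × 3 = 6
Highest criticality is 20 → A.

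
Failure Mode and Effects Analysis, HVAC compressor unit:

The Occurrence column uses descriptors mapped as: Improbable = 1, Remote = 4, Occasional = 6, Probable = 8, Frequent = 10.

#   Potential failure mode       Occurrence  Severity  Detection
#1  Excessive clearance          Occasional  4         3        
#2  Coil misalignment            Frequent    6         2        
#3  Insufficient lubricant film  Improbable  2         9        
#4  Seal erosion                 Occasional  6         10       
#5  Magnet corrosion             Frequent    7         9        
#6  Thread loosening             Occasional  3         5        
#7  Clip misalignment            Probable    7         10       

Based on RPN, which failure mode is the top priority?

RPN = Severity × Occurrence × Detection:
  #1: 4 × 6 × 3 = 72
  #2: 6 × 10 × 2 = 120
  #3: 2 × 1 × 9 = 18
  #4: 6 × 6 × 10 = 360
  #5: 7 × 10 × 9 = 630
  #6: 3 × 6 × 5 = 90
  #7: 7 × 8 × 10 = 560
Highest RPN is 630 → #5.

#5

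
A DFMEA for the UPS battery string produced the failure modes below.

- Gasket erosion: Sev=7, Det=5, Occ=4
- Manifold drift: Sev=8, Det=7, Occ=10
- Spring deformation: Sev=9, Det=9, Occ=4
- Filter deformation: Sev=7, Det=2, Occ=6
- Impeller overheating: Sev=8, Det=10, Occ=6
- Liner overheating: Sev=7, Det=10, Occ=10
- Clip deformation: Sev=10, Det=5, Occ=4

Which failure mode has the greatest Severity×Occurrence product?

Criticality = Severity × Occurrence:
  Gasket erosion: 7 × 4 = 28
  Manifold drift: 8 × 10 = 80
  Spring deformation: 9 × 4 = 36
  Filter deformation: 7 × 6 = 42
  Impeller overheating: 8 × 6 = 48
  Liner overheating: 7 × 10 = 70
  Clip deformation: 10 × 4 = 40
Highest criticality is 80 → Manifold drift.

Manifold drift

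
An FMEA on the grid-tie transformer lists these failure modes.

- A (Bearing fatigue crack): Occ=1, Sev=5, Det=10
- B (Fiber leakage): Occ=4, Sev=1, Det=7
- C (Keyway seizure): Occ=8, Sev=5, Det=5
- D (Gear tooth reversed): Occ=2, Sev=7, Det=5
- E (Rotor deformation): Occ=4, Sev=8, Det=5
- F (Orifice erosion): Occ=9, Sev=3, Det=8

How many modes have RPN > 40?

5

RPN = Severity × Occurrence × Detection:
  A: 5 × 1 × 10 = 50
  B: 1 × 4 × 7 = 28
  C: 5 × 8 × 5 = 200
  D: 7 × 2 × 5 = 70
  E: 8 × 4 × 5 = 160
  F: 3 × 9 × 8 = 216
Modes with RPN > 40: A (50), C (200), D (70), E (160), F (216) → 5.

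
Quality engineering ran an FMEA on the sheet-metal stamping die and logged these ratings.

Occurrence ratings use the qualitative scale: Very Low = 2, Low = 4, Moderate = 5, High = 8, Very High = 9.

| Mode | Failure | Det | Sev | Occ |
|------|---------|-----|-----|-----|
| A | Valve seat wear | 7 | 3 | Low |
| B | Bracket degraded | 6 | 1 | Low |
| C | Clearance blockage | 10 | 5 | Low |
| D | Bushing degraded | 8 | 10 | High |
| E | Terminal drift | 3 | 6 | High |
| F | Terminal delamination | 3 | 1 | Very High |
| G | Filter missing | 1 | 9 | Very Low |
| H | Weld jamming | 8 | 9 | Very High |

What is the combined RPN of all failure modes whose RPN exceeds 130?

RPN = Severity × Occurrence × Detection:
  A: 3 × 4 × 7 = 84
  B: 1 × 4 × 6 = 24
  C: 5 × 4 × 10 = 200
  D: 10 × 8 × 8 = 640
  E: 6 × 8 × 3 = 144
  F: 1 × 9 × 3 = 27
  G: 9 × 2 × 1 = 18
  H: 9 × 9 × 8 = 648
RPN > 130: C (200), D (640), E (144), H (648).
Sum: 200 + 640 + 144 + 648 = 1632.

1632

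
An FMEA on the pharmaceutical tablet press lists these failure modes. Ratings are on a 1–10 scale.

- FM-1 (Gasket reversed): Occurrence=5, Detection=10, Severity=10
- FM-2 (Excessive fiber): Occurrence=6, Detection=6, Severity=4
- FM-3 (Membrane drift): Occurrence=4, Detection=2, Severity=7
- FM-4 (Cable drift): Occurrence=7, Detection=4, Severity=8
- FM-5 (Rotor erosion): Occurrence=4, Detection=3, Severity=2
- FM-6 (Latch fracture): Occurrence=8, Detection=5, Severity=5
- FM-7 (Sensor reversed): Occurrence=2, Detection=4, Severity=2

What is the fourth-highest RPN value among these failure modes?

144

RPN = Severity × Occurrence × Detection:
  FM-1: 10 × 5 × 10 = 500
  FM-2: 4 × 6 × 6 = 144
  FM-3: 7 × 4 × 2 = 56
  FM-4: 8 × 7 × 4 = 224
  FM-5: 2 × 4 × 3 = 24
  FM-6: 5 × 8 × 5 = 200
  FM-7: 2 × 2 × 4 = 16
Sorted descending: 500, 224, 200, 144, 56, 24, 16.
The fourth-highest RPN is 144 (FM-2).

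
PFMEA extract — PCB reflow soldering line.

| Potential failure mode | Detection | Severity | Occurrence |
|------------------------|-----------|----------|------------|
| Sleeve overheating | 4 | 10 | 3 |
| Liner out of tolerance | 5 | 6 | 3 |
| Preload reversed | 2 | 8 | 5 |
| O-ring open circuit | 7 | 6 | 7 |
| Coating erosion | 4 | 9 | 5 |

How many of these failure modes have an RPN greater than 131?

RPN = Severity × Occurrence × Detection:
  Sleeve overheating: 10 × 3 × 4 = 120
  Liner out of tolerance: 6 × 3 × 5 = 90
  Preload reversed: 8 × 5 × 2 = 80
  O-ring open circuit: 6 × 7 × 7 = 294
  Coating erosion: 9 × 5 × 4 = 180
Modes with RPN > 131: O-ring open circuit (294), Coating erosion (180) → 2.

2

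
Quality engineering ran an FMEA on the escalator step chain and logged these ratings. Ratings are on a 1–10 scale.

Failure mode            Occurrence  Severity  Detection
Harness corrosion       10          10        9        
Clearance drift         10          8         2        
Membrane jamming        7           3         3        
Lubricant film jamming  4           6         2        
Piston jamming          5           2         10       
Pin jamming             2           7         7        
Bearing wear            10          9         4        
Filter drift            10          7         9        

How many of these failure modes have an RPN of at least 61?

RPN = Severity × Occurrence × Detection:
  Harness corrosion: 10 × 10 × 9 = 900
  Clearance drift: 8 × 10 × 2 = 160
  Membrane jamming: 3 × 7 × 3 = 63
  Lubricant film jamming: 6 × 4 × 2 = 48
  Piston jamming: 2 × 5 × 10 = 100
  Pin jamming: 7 × 2 × 7 = 98
  Bearing wear: 9 × 10 × 4 = 360
  Filter drift: 7 × 10 × 9 = 630
Modes with RPN ≥ 61: Harness corrosion (900), Clearance drift (160), Membrane jamming (63), Piston jamming (100), Pin jamming (98), Bearing wear (360), Filter drift (630) → 7.

7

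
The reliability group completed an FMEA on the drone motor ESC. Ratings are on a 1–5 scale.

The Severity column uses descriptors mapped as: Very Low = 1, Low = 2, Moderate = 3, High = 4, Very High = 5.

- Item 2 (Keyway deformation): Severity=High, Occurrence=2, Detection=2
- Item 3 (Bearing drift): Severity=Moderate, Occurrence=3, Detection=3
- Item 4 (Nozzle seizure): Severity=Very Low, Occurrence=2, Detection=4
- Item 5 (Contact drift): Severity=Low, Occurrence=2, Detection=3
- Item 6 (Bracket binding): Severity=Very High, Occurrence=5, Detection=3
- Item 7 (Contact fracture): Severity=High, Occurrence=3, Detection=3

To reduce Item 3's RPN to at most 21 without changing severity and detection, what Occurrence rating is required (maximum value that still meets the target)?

2

Item 3: S=3, O=3, D=3 → current RPN = 27.
Fixed product = 9. Need 9 × O ≤ 21, so O ≤ 21/9 = 2.33.
Maximum integer Occurrence rating = 2 (gives RPN 18; O=3 would give 27 > 21).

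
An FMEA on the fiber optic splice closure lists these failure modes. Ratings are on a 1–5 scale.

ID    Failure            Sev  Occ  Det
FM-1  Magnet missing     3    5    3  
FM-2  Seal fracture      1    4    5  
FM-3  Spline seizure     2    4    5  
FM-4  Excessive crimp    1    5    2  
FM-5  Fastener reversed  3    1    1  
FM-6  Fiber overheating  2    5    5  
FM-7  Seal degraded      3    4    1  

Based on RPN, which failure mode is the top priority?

FM-6

RPN = Severity × Occurrence × Detection:
  FM-1: 3 × 5 × 3 = 45
  FM-2: 1 × 4 × 5 = 20
  FM-3: 2 × 4 × 5 = 40
  FM-4: 1 × 5 × 2 = 10
  FM-5: 3 × 1 × 1 = 3
  FM-6: 2 × 5 × 5 = 50
  FM-7: 3 × 4 × 1 = 12
Highest RPN is 50 → FM-6.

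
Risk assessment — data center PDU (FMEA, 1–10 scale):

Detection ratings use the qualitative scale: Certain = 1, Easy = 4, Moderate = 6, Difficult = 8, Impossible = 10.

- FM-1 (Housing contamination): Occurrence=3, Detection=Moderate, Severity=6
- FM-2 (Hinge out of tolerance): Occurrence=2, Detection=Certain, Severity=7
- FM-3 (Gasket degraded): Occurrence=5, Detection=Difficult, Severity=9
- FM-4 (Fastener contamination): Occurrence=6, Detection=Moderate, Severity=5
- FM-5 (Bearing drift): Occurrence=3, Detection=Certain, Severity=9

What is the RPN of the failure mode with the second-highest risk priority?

180

RPN = Severity × Occurrence × Detection:
  FM-1: 6 × 3 × 6 = 108
  FM-2: 7 × 2 × 1 = 14
  FM-3: 9 × 5 × 8 = 360
  FM-4: 5 × 6 × 6 = 180
  FM-5: 9 × 3 × 1 = 27
Sorted descending: 360, 180, 108, 27, 14.
The second-highest RPN is 180 (FM-4).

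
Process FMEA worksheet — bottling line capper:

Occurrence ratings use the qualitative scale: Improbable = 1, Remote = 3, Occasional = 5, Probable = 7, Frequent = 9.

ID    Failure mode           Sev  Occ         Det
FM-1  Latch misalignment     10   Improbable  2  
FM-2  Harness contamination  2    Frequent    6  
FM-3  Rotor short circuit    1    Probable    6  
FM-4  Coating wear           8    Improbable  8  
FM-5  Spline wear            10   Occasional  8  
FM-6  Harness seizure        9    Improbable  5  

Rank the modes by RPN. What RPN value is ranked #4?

RPN = Severity × Occurrence × Detection:
  FM-1: 10 × 1 × 2 = 20
  FM-2: 2 × 9 × 6 = 108
  FM-3: 1 × 7 × 6 = 42
  FM-4: 8 × 1 × 8 = 64
  FM-5: 10 × 5 × 8 = 400
  FM-6: 9 × 1 × 5 = 45
Sorted descending: 400, 108, 64, 45, 42, 20.
The fourth-highest RPN is 45 (FM-6).

45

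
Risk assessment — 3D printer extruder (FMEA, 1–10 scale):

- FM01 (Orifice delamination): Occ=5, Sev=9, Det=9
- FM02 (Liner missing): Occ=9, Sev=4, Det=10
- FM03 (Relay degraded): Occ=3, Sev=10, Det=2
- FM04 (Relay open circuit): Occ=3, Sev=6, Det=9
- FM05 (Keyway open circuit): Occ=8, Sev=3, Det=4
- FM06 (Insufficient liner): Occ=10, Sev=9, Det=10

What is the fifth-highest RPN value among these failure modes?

96

RPN = Severity × Occurrence × Detection:
  FM01: 9 × 5 × 9 = 405
  FM02: 4 × 9 × 10 = 360
  FM03: 10 × 3 × 2 = 60
  FM04: 6 × 3 × 9 = 162
  FM05: 3 × 8 × 4 = 96
  FM06: 9 × 10 × 10 = 900
Sorted descending: 900, 405, 360, 162, 96, 60.
The fifth-highest RPN is 96 (FM05).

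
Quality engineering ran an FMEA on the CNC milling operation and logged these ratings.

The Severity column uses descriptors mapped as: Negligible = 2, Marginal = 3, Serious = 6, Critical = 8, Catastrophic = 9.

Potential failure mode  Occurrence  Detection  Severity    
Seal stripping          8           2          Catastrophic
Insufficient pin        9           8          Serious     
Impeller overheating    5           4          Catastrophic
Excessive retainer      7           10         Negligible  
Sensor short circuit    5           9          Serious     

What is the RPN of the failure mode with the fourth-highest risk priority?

RPN = Severity × Occurrence × Detection:
  Seal stripping: 9 × 8 × 2 = 144
  Insufficient pin: 6 × 9 × 8 = 432
  Impeller overheating: 9 × 5 × 4 = 180
  Excessive retainer: 2 × 7 × 10 = 140
  Sensor short circuit: 6 × 5 × 9 = 270
Sorted descending: 432, 270, 180, 144, 140.
The fourth-highest RPN is 144 (Seal stripping).

144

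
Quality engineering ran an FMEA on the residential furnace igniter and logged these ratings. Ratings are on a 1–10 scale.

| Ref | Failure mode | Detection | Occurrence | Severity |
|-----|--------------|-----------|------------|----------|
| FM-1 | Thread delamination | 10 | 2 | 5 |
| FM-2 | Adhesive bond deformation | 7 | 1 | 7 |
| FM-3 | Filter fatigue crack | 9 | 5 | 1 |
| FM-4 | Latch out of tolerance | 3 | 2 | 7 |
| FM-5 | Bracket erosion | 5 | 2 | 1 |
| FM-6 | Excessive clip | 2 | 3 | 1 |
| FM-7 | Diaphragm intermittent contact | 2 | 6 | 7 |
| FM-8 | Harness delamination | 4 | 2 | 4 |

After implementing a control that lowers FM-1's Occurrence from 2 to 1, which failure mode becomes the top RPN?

RPN = Severity × Occurrence × Detection:
  FM-1: 5 × 2 × 10 = 100
  FM-2: 7 × 1 × 7 = 49
  FM-3: 1 × 5 × 9 = 45
  FM-4: 7 × 2 × 3 = 42
  FM-5: 1 × 2 × 5 = 10
  FM-6: 1 × 3 × 2 = 6
  FM-7: 7 × 6 × 2 = 84
  FM-8: 4 × 2 × 4 = 32
After action: FM-1 → 5 × 1 × 10 = 50.
Revised RPNs: FM-7=84, FM-1=50, FM-2=49, FM-3=45, FM-4=42, FM-8=32, FM-5=10, FM-6=6.
Highest is now FM-7 (84).

FM-7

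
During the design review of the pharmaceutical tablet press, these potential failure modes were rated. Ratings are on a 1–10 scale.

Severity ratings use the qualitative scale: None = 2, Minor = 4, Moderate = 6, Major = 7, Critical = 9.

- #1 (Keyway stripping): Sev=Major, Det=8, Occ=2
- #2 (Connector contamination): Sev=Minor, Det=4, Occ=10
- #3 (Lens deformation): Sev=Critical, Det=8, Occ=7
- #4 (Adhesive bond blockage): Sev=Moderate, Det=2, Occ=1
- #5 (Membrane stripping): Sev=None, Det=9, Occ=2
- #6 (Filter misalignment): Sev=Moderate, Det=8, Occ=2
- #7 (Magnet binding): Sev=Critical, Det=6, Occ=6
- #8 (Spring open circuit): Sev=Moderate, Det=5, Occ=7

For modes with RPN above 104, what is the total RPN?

RPN = Severity × Occurrence × Detection:
  #1: 7 × 2 × 8 = 112
  #2: 4 × 10 × 4 = 160
  #3: 9 × 7 × 8 = 504
  #4: 6 × 1 × 2 = 12
  #5: 2 × 2 × 9 = 36
  #6: 6 × 2 × 8 = 96
  #7: 9 × 6 × 6 = 324
  #8: 6 × 7 × 5 = 210
RPN > 104: #1 (112), #2 (160), #3 (504), #7 (324), #8 (210).
Sum: 112 + 160 + 504 + 324 + 210 = 1310.

1310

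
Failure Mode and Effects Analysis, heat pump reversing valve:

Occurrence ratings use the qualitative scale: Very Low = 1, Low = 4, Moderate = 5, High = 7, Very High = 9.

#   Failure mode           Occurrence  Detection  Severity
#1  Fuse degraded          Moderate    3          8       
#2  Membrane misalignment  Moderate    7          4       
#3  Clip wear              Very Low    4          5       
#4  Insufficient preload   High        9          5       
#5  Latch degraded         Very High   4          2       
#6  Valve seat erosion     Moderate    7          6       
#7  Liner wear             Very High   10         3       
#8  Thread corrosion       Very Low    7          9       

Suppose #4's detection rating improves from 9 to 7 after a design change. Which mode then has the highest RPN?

RPN = Severity × Occurrence × Detection:
  #1: 8 × 5 × 3 = 120
  #2: 4 × 5 × 7 = 140
  #3: 5 × 1 × 4 = 20
  #4: 5 × 7 × 9 = 315
  #5: 2 × 9 × 4 = 72
  #6: 6 × 5 × 7 = 210
  #7: 3 × 9 × 10 = 270
  #8: 9 × 1 × 7 = 63
After action: #4 → 5 × 7 × 7 = 245.
Revised RPNs: #7=270, #4=245, #6=210, #2=140, #1=120, #5=72, #8=63, #3=20.
Highest is now #7 (270).

#7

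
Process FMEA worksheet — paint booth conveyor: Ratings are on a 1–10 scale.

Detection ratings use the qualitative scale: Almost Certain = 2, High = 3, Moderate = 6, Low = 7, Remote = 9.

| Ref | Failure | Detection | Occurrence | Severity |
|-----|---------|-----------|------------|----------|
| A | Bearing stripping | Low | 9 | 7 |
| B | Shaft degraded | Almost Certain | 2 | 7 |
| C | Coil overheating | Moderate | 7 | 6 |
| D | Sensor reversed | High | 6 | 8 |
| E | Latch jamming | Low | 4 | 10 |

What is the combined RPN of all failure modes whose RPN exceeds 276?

721

RPN = Severity × Occurrence × Detection:
  A: 7 × 9 × 7 = 441
  B: 7 × 2 × 2 = 28
  C: 6 × 7 × 6 = 252
  D: 8 × 6 × 3 = 144
  E: 10 × 4 × 7 = 280
RPN > 276: A (441), E (280).
Sum: 441 + 280 = 721.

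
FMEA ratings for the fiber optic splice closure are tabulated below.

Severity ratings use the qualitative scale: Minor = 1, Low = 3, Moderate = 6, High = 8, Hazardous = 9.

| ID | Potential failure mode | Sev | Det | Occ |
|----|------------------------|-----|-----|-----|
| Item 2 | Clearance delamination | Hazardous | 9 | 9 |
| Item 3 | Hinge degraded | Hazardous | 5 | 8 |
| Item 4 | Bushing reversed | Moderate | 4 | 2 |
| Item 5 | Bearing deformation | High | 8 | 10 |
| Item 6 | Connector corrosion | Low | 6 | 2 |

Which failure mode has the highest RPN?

RPN = Severity × Occurrence × Detection:
  Item 2: 9 × 9 × 9 = 729
  Item 3: 9 × 8 × 5 = 360
  Item 4: 6 × 2 × 4 = 48
  Item 5: 8 × 10 × 8 = 640
  Item 6: 3 × 2 × 6 = 36
Highest RPN is 729 → Item 2.

Item 2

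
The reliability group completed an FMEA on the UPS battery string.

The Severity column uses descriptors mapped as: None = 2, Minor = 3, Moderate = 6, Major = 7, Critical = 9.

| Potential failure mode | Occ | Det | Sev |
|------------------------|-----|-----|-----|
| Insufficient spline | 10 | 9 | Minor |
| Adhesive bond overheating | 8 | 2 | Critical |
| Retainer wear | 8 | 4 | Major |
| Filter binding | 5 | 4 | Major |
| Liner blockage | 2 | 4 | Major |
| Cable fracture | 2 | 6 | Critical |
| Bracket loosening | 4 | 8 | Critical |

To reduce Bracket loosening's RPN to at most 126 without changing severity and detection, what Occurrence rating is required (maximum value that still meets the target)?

1

Bracket loosening: S=9, O=4, D=8 → current RPN = 288.
Fixed product = 72. Need 72 × O ≤ 126, so O ≤ 126/72 = 1.75.
Maximum integer Occurrence rating = 1 (gives RPN 72; O=2 would give 144 > 126).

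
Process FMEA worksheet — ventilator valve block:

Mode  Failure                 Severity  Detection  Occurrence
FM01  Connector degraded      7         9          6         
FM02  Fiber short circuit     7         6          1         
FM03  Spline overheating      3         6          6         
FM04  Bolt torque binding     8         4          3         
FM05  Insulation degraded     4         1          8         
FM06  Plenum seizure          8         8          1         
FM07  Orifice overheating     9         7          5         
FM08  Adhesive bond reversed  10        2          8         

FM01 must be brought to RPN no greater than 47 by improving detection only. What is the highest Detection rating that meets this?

1

FM01: S=7, O=6, D=9 → current RPN = 378.
Fixed product = 42. Need 42 × D ≤ 47, so D ≤ 47/42 = 1.12.
Maximum integer Detection rating = 1 (gives RPN 42; D=2 would give 84 > 47).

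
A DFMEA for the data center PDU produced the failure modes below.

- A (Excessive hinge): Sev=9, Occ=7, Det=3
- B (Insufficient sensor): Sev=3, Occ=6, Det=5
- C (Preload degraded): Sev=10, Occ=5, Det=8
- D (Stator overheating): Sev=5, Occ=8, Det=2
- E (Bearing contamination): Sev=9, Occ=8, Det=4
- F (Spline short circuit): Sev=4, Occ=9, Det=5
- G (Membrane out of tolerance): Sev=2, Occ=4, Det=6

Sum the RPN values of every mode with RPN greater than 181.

877

RPN = Severity × Occurrence × Detection:
  A: 9 × 7 × 3 = 189
  B: 3 × 6 × 5 = 90
  C: 10 × 5 × 8 = 400
  D: 5 × 8 × 2 = 80
  E: 9 × 8 × 4 = 288
  F: 4 × 9 × 5 = 180
  G: 2 × 4 × 6 = 48
RPN > 181: A (189), C (400), E (288).
Sum: 189 + 400 + 288 = 877.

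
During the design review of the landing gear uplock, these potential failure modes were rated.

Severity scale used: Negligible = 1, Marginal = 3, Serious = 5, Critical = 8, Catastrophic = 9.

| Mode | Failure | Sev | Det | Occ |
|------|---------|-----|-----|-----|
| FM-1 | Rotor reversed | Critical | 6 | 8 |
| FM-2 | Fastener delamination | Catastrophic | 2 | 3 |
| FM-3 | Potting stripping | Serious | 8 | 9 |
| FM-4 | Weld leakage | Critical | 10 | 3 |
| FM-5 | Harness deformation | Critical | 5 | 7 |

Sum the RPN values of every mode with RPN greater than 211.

RPN = Severity × Occurrence × Detection:
  FM-1: 8 × 8 × 6 = 384
  FM-2: 9 × 3 × 2 = 54
  FM-3: 5 × 9 × 8 = 360
  FM-4: 8 × 3 × 10 = 240
  FM-5: 8 × 7 × 5 = 280
RPN > 211: FM-1 (384), FM-3 (360), FM-4 (240), FM-5 (280).
Sum: 384 + 360 + 240 + 280 = 1264.

1264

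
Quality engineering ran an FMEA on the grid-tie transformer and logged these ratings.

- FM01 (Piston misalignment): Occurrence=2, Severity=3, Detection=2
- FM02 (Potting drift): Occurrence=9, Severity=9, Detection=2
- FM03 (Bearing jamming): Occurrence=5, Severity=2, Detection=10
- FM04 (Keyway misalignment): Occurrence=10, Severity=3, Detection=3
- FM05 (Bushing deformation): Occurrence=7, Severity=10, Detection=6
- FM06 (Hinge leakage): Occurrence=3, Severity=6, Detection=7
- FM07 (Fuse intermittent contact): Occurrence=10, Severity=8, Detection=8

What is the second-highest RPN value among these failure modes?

RPN = Severity × Occurrence × Detection:
  FM01: 3 × 2 × 2 = 12
  FM02: 9 × 9 × 2 = 162
  FM03: 2 × 5 × 10 = 100
  FM04: 3 × 10 × 3 = 90
  FM05: 10 × 7 × 6 = 420
  FM06: 6 × 3 × 7 = 126
  FM07: 8 × 10 × 8 = 640
Sorted descending: 640, 420, 162, 126, 100, 90, 12.
The second-highest RPN is 420 (FM05).

420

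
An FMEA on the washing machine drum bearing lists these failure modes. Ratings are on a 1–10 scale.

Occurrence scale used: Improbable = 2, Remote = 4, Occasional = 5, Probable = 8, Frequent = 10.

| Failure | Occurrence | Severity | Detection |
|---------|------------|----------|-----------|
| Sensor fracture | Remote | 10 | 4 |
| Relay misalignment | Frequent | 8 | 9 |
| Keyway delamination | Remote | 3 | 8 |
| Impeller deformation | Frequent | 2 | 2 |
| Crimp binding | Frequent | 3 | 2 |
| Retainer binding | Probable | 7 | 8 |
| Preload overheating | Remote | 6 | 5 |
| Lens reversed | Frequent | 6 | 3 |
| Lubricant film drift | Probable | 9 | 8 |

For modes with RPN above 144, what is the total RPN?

RPN = Severity × Occurrence × Detection:
  Sensor fracture: 10 × 4 × 4 = 160
  Relay misalignment: 8 × 10 × 9 = 720
  Keyway delamination: 3 × 4 × 8 = 96
  Impeller deformation: 2 × 10 × 2 = 40
  Crimp binding: 3 × 10 × 2 = 60
  Retainer binding: 7 × 8 × 8 = 448
  Preload overheating: 6 × 4 × 5 = 120
  Lens reversed: 6 × 10 × 3 = 180
  Lubricant film drift: 9 × 8 × 8 = 576
RPN > 144: Sensor fracture (160), Relay misalignment (720), Retainer binding (448), Lens reversed (180), Lubricant film drift (576).
Sum: 160 + 720 + 448 + 180 + 576 = 2084.

2084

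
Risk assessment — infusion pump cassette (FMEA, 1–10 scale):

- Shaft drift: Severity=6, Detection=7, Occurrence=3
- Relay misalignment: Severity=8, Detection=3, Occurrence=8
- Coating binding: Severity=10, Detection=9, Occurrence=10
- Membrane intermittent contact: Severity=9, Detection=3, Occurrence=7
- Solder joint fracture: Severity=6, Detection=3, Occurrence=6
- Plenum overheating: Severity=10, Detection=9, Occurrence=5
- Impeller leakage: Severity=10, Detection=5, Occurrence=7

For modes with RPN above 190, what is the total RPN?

1892

RPN = Severity × Occurrence × Detection:
  Shaft drift: 6 × 3 × 7 = 126
  Relay misalignment: 8 × 8 × 3 = 192
  Coating binding: 10 × 10 × 9 = 900
  Membrane intermittent contact: 9 × 7 × 3 = 189
  Solder joint fracture: 6 × 6 × 3 = 108
  Plenum overheating: 10 × 5 × 9 = 450
  Impeller leakage: 10 × 7 × 5 = 350
RPN > 190: Relay misalignment (192), Coating binding (900), Plenum overheating (450), Impeller leakage (350).
Sum: 192 + 900 + 450 + 350 = 1892.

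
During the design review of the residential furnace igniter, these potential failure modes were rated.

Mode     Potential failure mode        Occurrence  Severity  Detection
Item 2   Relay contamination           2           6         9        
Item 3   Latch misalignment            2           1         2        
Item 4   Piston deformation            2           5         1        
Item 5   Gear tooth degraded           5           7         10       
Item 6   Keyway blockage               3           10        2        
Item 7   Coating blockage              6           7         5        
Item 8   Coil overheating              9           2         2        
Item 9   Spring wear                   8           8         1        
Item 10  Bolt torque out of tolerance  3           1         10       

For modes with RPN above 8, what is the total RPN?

RPN = Severity × Occurrence × Detection:
  Item 2: 6 × 2 × 9 = 108
  Item 3: 1 × 2 × 2 = 4
  Item 4: 5 × 2 × 1 = 10
  Item 5: 7 × 5 × 10 = 350
  Item 6: 10 × 3 × 2 = 60
  Item 7: 7 × 6 × 5 = 210
  Item 8: 2 × 9 × 2 = 36
  Item 9: 8 × 8 × 1 = 64
  Item 10: 1 × 3 × 10 = 30
RPN > 8: Item 2 (108), Item 4 (10), Item 5 (350), Item 6 (60), Item 7 (210), Item 8 (36), Item 9 (64), Item 10 (30).
Sum: 108 + 10 + 350 + 60 + 210 + 36 + 64 + 30 = 868.

868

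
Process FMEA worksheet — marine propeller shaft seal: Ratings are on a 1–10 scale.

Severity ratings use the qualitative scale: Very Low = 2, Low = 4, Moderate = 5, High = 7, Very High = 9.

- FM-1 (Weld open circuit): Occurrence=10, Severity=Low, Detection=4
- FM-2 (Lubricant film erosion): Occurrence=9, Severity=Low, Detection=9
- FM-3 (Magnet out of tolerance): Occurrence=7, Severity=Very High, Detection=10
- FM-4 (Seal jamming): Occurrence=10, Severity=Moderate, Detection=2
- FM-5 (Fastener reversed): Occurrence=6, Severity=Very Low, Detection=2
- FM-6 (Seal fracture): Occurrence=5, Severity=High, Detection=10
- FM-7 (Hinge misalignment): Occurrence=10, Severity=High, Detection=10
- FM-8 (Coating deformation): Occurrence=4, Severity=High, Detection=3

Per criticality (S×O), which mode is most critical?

Criticality = Severity × Occurrence:
  FM-1: 4 × 10 = 40
  FM-2: 4 × 9 = 36
  FM-3: 9 × 7 = 63
  FM-4: 5 × 10 = 50
  FM-5: 2 × 6 = 12
  FM-6: 7 × 5 = 35
  FM-7: 7 × 10 = 70
  FM-8: 7 × 4 = 28
Highest criticality is 70 → FM-7.

FM-7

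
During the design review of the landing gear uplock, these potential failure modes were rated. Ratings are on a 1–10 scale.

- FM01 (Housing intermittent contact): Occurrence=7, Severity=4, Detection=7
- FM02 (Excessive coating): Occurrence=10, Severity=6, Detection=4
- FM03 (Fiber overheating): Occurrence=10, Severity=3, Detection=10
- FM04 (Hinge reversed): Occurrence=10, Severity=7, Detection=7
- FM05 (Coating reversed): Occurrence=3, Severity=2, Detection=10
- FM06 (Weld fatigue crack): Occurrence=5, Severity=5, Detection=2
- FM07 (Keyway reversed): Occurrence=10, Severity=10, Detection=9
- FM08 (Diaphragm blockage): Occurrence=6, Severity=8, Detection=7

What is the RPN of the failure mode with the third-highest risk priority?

RPN = Severity × Occurrence × Detection:
  FM01: 4 × 7 × 7 = 196
  FM02: 6 × 10 × 4 = 240
  FM03: 3 × 10 × 10 = 300
  FM04: 7 × 10 × 7 = 490
  FM05: 2 × 3 × 10 = 60
  FM06: 5 × 5 × 2 = 50
  FM07: 10 × 10 × 9 = 900
  FM08: 8 × 6 × 7 = 336
Sorted descending: 900, 490, 336, 300, 240, 196, 60, 50.
The third-highest RPN is 336 (FM08).

336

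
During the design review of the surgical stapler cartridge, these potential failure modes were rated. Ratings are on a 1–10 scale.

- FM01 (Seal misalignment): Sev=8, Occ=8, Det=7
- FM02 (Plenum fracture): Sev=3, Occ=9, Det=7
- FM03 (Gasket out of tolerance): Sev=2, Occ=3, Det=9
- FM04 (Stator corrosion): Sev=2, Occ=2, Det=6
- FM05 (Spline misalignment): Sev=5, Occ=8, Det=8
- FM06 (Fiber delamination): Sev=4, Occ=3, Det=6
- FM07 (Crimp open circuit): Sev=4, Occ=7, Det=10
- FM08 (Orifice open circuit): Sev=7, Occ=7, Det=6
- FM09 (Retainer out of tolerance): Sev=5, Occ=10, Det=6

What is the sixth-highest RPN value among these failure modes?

189

RPN = Severity × Occurrence × Detection:
  FM01: 8 × 8 × 7 = 448
  FM02: 3 × 9 × 7 = 189
  FM03: 2 × 3 × 9 = 54
  FM04: 2 × 2 × 6 = 24
  FM05: 5 × 8 × 8 = 320
  FM06: 4 × 3 × 6 = 72
  FM07: 4 × 7 × 10 = 280
  FM08: 7 × 7 × 6 = 294
  FM09: 5 × 10 × 6 = 300
Sorted descending: 448, 320, 300, 294, 280, 189, 72, 54, 24.
The sixth-highest RPN is 189 (FM02).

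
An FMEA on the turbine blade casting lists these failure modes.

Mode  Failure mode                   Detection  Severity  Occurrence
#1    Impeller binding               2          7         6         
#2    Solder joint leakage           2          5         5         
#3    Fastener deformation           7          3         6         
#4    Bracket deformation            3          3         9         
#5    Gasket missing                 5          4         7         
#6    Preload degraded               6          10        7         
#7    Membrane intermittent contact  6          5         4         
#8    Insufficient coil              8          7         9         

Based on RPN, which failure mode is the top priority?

#8

RPN = Severity × Occurrence × Detection:
  #1: 7 × 6 × 2 = 84
  #2: 5 × 5 × 2 = 50
  #3: 3 × 6 × 7 = 126
  #4: 3 × 9 × 3 = 81
  #5: 4 × 7 × 5 = 140
  #6: 10 × 7 × 6 = 420
  #7: 5 × 4 × 6 = 120
  #8: 7 × 9 × 8 = 504
Highest RPN is 504 → #8.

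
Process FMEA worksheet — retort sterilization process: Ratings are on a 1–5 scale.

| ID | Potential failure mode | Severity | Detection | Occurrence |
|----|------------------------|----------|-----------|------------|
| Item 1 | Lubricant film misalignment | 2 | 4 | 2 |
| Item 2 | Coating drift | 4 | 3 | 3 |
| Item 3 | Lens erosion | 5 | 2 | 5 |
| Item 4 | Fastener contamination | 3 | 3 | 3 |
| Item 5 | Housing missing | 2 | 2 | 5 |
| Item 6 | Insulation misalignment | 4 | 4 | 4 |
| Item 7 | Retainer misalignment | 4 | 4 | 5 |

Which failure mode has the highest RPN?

Item 7

RPN = Severity × Occurrence × Detection:
  Item 1: 2 × 2 × 4 = 16
  Item 2: 4 × 3 × 3 = 36
  Item 3: 5 × 5 × 2 = 50
  Item 4: 3 × 3 × 3 = 27
  Item 5: 2 × 5 × 2 = 20
  Item 6: 4 × 4 × 4 = 64
  Item 7: 4 × 5 × 4 = 80
Highest RPN is 80 → Item 7.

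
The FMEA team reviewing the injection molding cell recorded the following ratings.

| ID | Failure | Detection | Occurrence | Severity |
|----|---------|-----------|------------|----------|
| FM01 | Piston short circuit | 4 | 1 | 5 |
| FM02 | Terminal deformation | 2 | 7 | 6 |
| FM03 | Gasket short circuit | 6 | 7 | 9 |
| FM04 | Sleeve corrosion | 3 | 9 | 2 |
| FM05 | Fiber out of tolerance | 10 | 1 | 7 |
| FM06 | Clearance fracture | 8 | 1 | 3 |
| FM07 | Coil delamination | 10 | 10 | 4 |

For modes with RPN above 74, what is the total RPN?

862

RPN = Severity × Occurrence × Detection:
  FM01: 5 × 1 × 4 = 20
  FM02: 6 × 7 × 2 = 84
  FM03: 9 × 7 × 6 = 378
  FM04: 2 × 9 × 3 = 54
  FM05: 7 × 1 × 10 = 70
  FM06: 3 × 1 × 8 = 24
  FM07: 4 × 10 × 10 = 400
RPN > 74: FM02 (84), FM03 (378), FM07 (400).
Sum: 84 + 378 + 400 = 862.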